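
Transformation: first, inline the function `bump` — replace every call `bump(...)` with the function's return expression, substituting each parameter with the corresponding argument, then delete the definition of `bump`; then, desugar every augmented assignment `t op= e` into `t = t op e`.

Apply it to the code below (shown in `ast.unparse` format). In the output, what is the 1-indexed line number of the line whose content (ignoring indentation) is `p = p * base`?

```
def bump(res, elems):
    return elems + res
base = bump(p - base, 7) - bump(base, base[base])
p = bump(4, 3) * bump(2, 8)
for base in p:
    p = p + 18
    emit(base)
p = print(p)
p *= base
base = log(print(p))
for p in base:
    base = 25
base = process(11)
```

Transformed code:
base = 7 + (p - base) - (base[base] + base)
p = (3 + 4) * (8 + 2)
for base in p:
    p = p + 18
    emit(base)
p = print(p)
p = p * base
base = log(print(p))
for p in base:
    base = 25
base = process(11)

7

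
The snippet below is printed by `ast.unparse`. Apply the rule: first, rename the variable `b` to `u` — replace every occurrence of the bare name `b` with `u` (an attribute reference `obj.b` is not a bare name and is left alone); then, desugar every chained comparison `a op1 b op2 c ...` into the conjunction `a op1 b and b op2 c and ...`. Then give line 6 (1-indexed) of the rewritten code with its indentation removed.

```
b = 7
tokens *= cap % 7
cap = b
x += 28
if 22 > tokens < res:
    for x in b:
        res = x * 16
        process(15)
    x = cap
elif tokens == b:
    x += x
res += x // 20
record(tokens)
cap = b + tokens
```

for x in u:

Transformed code:
u = 7
tokens *= cap % 7
cap = u
x += 28
if 22 > tokens and tokens < res:
    for x in u:
        res = x * 16
        process(15)
    x = cap
elif tokens == u:
    x += x
res += x // 20
record(tokens)
cap = u + tokens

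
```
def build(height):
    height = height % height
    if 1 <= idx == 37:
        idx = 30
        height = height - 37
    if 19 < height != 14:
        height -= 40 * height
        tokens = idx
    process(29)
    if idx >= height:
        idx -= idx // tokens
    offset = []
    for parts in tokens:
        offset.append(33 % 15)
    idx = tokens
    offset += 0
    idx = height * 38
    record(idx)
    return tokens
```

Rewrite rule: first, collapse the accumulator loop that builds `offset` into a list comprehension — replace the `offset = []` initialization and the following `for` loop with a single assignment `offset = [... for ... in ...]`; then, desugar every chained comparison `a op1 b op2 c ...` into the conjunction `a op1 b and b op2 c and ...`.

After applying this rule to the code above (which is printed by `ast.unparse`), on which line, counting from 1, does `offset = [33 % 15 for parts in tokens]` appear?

12

Transformed code:
def build(height):
    height = height % height
    if 1 <= idx and idx == 37:
        idx = 30
        height = height - 37
    if 19 < height and height != 14:
        height -= 40 * height
        tokens = idx
    process(29)
    if idx >= height:
        idx -= idx // tokens
    offset = [33 % 15 for parts in tokens]
    idx = tokens
    offset += 0
    idx = height * 38
    record(idx)
    return tokens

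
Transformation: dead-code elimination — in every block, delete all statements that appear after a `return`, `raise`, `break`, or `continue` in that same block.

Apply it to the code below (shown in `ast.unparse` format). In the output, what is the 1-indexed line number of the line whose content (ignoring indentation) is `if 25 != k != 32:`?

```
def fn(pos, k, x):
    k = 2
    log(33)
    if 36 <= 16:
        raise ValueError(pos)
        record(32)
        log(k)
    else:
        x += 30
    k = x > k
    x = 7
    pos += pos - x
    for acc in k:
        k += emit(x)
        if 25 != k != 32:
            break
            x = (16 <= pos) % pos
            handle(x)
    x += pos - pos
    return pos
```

Transformed code:
def fn(pos, k, x):
    k = 2
    log(33)
    if 36 <= 16:
        raise ValueError(pos)
    else:
        x += 30
    k = x > k
    x = 7
    pos += pos - x
    for acc in k:
        k += emit(x)
        if 25 != k != 32:
            break
    x += pos - pos
    return pos

13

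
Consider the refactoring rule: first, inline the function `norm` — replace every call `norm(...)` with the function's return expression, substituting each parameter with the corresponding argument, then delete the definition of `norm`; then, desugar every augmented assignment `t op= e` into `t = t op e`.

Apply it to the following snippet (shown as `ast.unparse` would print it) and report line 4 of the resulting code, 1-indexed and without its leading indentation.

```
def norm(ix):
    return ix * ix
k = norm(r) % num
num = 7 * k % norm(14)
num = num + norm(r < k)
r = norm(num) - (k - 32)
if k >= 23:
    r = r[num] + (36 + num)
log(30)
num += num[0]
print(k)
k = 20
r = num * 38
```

Transformed code:
k = r * r % num
num = 7 * k % (14 * 14)
num = num + (r < k) * (r < k)
r = num * num - (k - 32)
if k >= 23:
    r = r[num] + (36 + num)
log(30)
num = num + num[0]
print(k)
k = 20
r = num * 38

r = num * num - (k - 32)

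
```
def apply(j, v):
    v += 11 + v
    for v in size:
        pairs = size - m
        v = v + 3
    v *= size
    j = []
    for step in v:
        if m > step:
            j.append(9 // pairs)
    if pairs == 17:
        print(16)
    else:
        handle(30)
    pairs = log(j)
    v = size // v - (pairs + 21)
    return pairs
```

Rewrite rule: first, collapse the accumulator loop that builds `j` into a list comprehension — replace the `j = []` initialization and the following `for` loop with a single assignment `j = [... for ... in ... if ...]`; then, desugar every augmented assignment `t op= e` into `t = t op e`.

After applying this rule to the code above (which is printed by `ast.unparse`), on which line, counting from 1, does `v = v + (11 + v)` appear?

2

Transformed code:
def apply(j, v):
    v = v + (11 + v)
    for v in size:
        pairs = size - m
        v = v + 3
    v = v * size
    j = [9 // pairs for step in v if m > step]
    if pairs == 17:
        print(16)
    else:
        handle(30)
    pairs = log(j)
    v = size // v - (pairs + 21)
    return pairs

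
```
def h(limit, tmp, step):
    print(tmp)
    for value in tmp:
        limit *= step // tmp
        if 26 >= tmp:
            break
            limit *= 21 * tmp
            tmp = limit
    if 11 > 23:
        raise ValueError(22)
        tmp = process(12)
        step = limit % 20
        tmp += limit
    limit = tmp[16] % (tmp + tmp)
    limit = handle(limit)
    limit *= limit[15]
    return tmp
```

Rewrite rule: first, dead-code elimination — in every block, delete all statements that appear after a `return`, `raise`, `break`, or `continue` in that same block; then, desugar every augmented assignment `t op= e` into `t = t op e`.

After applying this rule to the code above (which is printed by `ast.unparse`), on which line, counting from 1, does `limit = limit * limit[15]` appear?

Transformed code:
def h(limit, tmp, step):
    print(tmp)
    for value in tmp:
        limit = limit * (step // tmp)
        if 26 >= tmp:
            break
    if 11 > 23:
        raise ValueError(22)
    limit = tmp[16] % (tmp + tmp)
    limit = handle(limit)
    limit = limit * limit[15]
    return tmp

11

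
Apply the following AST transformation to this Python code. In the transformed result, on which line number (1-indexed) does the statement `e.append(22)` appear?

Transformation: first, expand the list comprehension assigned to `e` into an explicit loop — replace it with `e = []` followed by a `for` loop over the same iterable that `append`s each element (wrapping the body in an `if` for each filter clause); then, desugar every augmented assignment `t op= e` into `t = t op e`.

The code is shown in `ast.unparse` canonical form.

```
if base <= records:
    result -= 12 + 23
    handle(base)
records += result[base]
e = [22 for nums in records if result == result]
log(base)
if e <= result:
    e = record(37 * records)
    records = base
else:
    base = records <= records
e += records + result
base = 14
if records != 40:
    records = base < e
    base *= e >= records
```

Transformed code:
if base <= records:
    result = result - (12 + 23)
    handle(base)
records = records + result[base]
e = []
for nums in records:
    if result == result:
        e.append(22)
log(base)
if e <= result:
    e = record(37 * records)
    records = base
else:
    base = records <= records
e = e + (records + result)
base = 14
if records != 40:
    records = base < e
    base = base * (e >= records)

8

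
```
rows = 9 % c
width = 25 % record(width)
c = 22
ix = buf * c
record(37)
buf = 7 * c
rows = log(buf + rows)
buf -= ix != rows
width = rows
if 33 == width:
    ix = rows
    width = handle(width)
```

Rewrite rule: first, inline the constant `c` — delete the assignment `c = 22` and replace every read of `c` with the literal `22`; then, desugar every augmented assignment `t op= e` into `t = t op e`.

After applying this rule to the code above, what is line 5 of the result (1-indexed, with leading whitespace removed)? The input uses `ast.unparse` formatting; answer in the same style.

buf = 7 * 22

Transformed code:
rows = 9 % 22
width = 25 % record(width)
ix = buf * 22
record(37)
buf = 7 * 22
rows = log(buf + rows)
buf = buf - (ix != rows)
width = rows
if 33 == width:
    ix = rows
    width = handle(width)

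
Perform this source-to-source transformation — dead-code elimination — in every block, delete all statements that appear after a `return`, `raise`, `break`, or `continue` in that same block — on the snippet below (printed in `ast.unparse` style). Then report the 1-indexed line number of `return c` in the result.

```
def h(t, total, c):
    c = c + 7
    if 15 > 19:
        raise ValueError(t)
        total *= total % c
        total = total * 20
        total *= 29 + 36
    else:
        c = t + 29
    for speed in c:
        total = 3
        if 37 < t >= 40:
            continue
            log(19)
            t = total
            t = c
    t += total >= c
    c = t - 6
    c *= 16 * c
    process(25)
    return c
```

15

Transformed code:
def h(t, total, c):
    c = c + 7
    if 15 > 19:
        raise ValueError(t)
    else:
        c = t + 29
    for speed in c:
        total = 3
        if 37 < t >= 40:
            continue
    t += total >= c
    c = t - 6
    c *= 16 * c
    process(25)
    return c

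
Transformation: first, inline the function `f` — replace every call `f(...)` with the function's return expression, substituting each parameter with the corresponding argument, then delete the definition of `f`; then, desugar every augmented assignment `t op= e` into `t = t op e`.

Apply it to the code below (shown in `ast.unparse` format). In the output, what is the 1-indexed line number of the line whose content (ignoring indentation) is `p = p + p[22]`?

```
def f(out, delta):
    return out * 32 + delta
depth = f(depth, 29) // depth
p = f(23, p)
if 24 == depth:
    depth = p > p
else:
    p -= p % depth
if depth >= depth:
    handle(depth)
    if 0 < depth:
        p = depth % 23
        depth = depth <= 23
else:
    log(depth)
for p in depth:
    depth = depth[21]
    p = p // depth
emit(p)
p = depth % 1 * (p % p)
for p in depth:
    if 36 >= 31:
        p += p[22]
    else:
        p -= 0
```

21

Transformed code:
depth = (depth * 32 + 29) // depth
p = 23 * 32 + p
if 24 == depth:
    depth = p > p
else:
    p = p - p % depth
if depth >= depth:
    handle(depth)
    if 0 < depth:
        p = depth % 23
        depth = depth <= 23
else:
    log(depth)
for p in depth:
    depth = depth[21]
    p = p // depth
emit(p)
p = depth % 1 * (p % p)
for p in depth:
    if 36 >= 31:
        p = p + p[22]
    else:
        p = p - 0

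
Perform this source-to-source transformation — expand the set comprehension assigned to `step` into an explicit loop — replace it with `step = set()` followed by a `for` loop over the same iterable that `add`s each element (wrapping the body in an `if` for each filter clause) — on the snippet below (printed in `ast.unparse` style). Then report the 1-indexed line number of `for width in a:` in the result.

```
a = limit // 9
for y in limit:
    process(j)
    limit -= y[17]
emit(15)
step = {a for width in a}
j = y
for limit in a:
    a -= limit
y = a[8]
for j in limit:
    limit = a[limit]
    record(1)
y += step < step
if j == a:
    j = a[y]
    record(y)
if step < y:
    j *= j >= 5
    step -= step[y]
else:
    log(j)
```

7

Transformed code:
a = limit // 9
for y in limit:
    process(j)
    limit -= y[17]
emit(15)
step = set()
for width in a:
    step.add(a)
j = y
for limit in a:
    a -= limit
y = a[8]
for j in limit:
    limit = a[limit]
    record(1)
y += step < step
if j == a:
    j = a[y]
    record(y)
if step < y:
    j *= j >= 5
    step -= step[y]
else:
    log(j)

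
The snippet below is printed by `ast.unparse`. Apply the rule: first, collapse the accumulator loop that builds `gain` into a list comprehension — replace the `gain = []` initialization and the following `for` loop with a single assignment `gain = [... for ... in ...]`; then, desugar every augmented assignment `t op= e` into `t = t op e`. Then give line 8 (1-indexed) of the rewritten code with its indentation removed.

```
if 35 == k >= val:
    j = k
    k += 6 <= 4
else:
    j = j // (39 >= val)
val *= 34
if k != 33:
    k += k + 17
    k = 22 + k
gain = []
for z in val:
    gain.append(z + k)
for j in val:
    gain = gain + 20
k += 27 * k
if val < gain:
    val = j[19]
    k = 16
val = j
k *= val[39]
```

k = k + (k + 17)

Transformed code:
if 35 == k >= val:
    j = k
    k = k + (6 <= 4)
else:
    j = j // (39 >= val)
val = val * 34
if k != 33:
    k = k + (k + 17)
    k = 22 + k
gain = [z + k for z in val]
for j in val:
    gain = gain + 20
k = k + 27 * k
if val < gain:
    val = j[19]
    k = 16
val = j
k = k * val[39]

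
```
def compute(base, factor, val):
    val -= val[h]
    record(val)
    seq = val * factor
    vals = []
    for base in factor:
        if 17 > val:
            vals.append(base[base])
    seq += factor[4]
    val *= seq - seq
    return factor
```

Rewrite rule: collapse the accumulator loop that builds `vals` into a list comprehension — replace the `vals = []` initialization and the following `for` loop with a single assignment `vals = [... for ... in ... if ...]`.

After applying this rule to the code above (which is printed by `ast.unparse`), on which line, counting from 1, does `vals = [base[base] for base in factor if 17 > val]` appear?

Transformed code:
def compute(base, factor, val):
    val -= val[h]
    record(val)
    seq = val * factor
    vals = [base[base] for base in factor if 17 > val]
    seq += factor[4]
    val *= seq - seq
    return factor

5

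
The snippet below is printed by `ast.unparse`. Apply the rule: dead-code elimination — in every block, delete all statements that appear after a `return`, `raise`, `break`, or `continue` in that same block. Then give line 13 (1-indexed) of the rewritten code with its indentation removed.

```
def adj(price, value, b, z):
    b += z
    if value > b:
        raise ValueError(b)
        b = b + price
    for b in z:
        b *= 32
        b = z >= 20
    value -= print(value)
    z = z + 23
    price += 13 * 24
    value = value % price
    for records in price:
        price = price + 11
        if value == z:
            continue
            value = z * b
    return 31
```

Transformed code:
def adj(price, value, b, z):
    b += z
    if value > b:
        raise ValueError(b)
    for b in z:
        b *= 32
        b = z >= 20
    value -= print(value)
    z = z + 23
    price += 13 * 24
    value = value % price
    for records in price:
        price = price + 11
        if value == z:
            continue
    return 31

price = price + 11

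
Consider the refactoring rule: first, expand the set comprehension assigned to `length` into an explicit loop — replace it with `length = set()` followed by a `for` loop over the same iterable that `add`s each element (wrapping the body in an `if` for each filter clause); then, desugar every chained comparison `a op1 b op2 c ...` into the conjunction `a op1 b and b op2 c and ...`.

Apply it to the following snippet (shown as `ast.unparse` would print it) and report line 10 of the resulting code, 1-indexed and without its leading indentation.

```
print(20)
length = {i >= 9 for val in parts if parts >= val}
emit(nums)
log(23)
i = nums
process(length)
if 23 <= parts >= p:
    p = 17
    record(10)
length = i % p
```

if 23 <= parts and parts >= p:

Transformed code:
print(20)
length = set()
for val in parts:
    if parts >= val:
        length.add(i >= 9)
emit(nums)
log(23)
i = nums
process(length)
if 23 <= parts and parts >= p:
    p = 17
    record(10)
length = i % p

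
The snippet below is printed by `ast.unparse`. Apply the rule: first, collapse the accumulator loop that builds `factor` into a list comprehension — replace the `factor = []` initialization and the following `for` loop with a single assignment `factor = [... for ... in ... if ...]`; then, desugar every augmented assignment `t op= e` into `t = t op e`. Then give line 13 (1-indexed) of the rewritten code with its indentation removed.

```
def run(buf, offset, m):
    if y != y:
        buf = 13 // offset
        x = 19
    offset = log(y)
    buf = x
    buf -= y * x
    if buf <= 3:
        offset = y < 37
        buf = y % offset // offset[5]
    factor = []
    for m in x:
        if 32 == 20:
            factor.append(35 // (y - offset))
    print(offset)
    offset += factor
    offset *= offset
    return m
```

Transformed code:
def run(buf, offset, m):
    if y != y:
        buf = 13 // offset
        x = 19
    offset = log(y)
    buf = x
    buf = buf - y * x
    if buf <= 3:
        offset = y < 37
        buf = y % offset // offset[5]
    factor = [35 // (y - offset) for m in x if 32 == 20]
    print(offset)
    offset = offset + factor
    offset = offset * offset
    return m

offset = offset + factor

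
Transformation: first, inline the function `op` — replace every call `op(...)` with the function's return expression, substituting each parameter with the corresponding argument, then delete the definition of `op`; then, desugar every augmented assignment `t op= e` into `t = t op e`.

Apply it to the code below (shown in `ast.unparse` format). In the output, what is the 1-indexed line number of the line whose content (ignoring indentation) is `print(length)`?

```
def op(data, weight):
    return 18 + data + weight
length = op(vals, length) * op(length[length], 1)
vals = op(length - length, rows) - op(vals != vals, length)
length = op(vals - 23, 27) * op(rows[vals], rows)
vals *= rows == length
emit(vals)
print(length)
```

Transformed code:
length = (18 + vals + length) * (18 + length[length] + 1)
vals = 18 + (length - length) + rows - (18 + (vals != vals) + length)
length = (18 + (vals - 23) + 27) * (18 + rows[vals] + rows)
vals = vals * (rows == length)
emit(vals)
print(length)

6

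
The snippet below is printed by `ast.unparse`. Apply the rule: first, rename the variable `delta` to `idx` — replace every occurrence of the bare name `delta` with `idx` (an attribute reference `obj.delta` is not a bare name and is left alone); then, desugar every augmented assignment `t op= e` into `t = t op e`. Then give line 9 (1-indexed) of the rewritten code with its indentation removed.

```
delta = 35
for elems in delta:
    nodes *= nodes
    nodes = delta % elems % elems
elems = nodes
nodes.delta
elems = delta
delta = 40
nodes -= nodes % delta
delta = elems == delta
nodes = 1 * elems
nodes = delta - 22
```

nodes = nodes - nodes % idx

Transformed code:
idx = 35
for elems in idx:
    nodes = nodes * nodes
    nodes = idx % elems % elems
elems = nodes
nodes.delta
elems = idx
idx = 40
nodes = nodes - nodes % idx
idx = elems == idx
nodes = 1 * elems
nodes = idx - 22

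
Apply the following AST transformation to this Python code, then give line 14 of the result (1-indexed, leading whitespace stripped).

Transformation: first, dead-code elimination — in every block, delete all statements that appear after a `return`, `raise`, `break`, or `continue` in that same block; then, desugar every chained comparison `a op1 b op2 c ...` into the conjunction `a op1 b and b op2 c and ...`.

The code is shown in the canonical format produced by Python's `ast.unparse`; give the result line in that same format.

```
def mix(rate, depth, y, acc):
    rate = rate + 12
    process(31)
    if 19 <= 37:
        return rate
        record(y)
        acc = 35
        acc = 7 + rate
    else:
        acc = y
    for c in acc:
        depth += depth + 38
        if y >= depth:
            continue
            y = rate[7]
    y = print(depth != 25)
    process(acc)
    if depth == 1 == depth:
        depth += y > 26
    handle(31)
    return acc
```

Transformed code:
def mix(rate, depth, y, acc):
    rate = rate + 12
    process(31)
    if 19 <= 37:
        return rate
    else:
        acc = y
    for c in acc:
        depth += depth + 38
        if y >= depth:
            continue
    y = print(depth != 25)
    process(acc)
    if depth == 1 and 1 == depth:
        depth += y > 26
    handle(31)
    return acc

if depth == 1 and 1 == depth:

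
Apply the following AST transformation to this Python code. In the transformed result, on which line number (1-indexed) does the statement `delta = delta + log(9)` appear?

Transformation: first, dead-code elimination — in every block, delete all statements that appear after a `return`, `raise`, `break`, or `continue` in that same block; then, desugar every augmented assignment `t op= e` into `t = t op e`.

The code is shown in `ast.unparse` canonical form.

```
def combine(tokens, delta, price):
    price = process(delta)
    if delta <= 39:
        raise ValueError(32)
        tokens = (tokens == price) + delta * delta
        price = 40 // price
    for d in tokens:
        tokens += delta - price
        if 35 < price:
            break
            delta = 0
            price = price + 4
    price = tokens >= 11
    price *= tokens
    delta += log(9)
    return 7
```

11

Transformed code:
def combine(tokens, delta, price):
    price = process(delta)
    if delta <= 39:
        raise ValueError(32)
    for d in tokens:
        tokens = tokens + (delta - price)
        if 35 < price:
            break
    price = tokens >= 11
    price = price * tokens
    delta = delta + log(9)
    return 7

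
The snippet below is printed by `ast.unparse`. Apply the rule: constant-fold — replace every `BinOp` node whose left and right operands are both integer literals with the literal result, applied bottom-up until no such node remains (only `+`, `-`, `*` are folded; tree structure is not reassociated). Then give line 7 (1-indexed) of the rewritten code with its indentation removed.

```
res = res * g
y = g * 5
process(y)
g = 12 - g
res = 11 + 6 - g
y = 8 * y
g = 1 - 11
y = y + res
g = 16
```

Transformed code:
res = res * g
y = g * 5
process(y)
g = 12 - g
res = 17 - g
y = 8 * y
g = -10
y = y + res
g = 16

g = -10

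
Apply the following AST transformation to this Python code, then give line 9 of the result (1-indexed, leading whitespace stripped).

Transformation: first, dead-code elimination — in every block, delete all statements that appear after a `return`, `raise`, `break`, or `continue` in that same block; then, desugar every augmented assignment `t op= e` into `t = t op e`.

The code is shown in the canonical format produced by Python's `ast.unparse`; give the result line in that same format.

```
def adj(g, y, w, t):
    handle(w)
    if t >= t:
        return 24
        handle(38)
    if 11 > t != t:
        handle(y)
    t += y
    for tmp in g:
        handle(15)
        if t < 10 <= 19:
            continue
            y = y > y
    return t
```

Transformed code:
def adj(g, y, w, t):
    handle(w)
    if t >= t:
        return 24
    if 11 > t != t:
        handle(y)
    t = t + y
    for tmp in g:
        handle(15)
        if t < 10 <= 19:
            continue
    return t

handle(15)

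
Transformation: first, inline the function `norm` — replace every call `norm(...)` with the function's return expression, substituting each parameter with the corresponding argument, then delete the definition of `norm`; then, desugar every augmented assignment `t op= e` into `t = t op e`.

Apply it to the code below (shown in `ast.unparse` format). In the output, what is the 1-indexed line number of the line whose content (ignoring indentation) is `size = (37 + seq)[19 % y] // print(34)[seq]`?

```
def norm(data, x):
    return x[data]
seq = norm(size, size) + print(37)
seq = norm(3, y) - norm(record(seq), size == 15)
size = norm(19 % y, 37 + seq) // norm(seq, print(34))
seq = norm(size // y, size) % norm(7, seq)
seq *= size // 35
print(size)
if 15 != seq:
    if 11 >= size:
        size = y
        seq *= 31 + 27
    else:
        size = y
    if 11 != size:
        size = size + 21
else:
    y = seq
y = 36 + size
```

3

Transformed code:
seq = size[size] + print(37)
seq = y[3] - (size == 15)[record(seq)]
size = (37 + seq)[19 % y] // print(34)[seq]
seq = size[size // y] % seq[7]
seq = seq * (size // 35)
print(size)
if 15 != seq:
    if 11 >= size:
        size = y
        seq = seq * (31 + 27)
    else:
        size = y
    if 11 != size:
        size = size + 21
else:
    y = seq
y = 36 + size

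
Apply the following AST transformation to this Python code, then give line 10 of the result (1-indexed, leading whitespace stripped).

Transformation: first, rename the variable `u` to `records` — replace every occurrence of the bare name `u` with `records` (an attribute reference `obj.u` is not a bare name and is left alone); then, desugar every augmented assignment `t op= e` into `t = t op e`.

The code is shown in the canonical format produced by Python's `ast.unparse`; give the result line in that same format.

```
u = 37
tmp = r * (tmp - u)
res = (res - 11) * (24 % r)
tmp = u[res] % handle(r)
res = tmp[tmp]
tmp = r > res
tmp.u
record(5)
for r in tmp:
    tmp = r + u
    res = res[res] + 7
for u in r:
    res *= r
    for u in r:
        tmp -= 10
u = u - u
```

Transformed code:
records = 37
tmp = r * (tmp - records)
res = (res - 11) * (24 % r)
tmp = records[res] % handle(r)
res = tmp[tmp]
tmp = r > res
tmp.u
record(5)
for r in tmp:
    tmp = r + records
    res = res[res] + 7
for records in r:
    res = res * r
    for records in r:
        tmp = tmp - 10
records = records - records

tmp = r + records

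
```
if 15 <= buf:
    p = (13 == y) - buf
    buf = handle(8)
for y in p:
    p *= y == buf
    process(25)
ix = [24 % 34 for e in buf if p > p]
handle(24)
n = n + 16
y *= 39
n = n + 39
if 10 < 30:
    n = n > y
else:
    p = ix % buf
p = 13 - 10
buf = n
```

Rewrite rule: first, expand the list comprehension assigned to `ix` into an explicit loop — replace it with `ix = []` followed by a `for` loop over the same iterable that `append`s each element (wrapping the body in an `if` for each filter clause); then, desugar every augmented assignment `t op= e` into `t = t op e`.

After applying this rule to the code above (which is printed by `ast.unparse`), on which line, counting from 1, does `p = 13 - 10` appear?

19

Transformed code:
if 15 <= buf:
    p = (13 == y) - buf
    buf = handle(8)
for y in p:
    p = p * (y == buf)
    process(25)
ix = []
for e in buf:
    if p > p:
        ix.append(24 % 34)
handle(24)
n = n + 16
y = y * 39
n = n + 39
if 10 < 30:
    n = n > y
else:
    p = ix % buf
p = 13 - 10
buf = n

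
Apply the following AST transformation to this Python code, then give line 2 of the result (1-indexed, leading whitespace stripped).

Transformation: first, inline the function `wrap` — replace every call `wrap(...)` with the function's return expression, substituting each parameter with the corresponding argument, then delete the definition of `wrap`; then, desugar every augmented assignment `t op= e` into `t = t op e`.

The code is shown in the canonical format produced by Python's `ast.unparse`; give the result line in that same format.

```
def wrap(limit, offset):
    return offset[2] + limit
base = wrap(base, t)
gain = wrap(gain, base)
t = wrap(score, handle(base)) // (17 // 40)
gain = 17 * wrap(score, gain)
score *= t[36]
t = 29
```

gain = base[2] + gain

Transformed code:
base = t[2] + base
gain = base[2] + gain
t = (handle(base)[2] + score) // (17 // 40)
gain = 17 * (gain[2] + score)
score = score * t[36]
t = 29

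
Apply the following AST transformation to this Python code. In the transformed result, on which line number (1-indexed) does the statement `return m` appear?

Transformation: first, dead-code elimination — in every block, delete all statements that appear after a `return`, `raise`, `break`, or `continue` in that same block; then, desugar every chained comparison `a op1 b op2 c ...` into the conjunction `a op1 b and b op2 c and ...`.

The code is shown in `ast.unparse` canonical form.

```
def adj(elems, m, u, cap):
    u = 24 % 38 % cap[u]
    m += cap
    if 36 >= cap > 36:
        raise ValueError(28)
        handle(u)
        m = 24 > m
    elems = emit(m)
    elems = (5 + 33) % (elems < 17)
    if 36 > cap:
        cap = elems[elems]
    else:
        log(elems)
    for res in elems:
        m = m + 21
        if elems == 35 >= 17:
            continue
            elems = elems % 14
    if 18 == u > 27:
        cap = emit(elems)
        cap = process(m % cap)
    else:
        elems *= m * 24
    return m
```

Transformed code:
def adj(elems, m, u, cap):
    u = 24 % 38 % cap[u]
    m += cap
    if 36 >= cap and cap > 36:
        raise ValueError(28)
    elems = emit(m)
    elems = (5 + 33) % (elems < 17)
    if 36 > cap:
        cap = elems[elems]
    else:
        log(elems)
    for res in elems:
        m = m + 21
        if elems == 35 and 35 >= 17:
            continue
    if 18 == u and u > 27:
        cap = emit(elems)
        cap = process(m % cap)
    else:
        elems *= m * 24
    return m

21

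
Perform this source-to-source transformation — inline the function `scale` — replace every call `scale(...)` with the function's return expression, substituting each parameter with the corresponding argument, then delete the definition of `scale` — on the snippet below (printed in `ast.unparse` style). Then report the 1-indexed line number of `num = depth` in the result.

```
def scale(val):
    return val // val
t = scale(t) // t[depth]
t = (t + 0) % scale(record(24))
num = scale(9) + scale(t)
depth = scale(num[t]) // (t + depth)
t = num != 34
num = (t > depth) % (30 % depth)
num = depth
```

Transformed code:
t = t // t // t[depth]
t = (t + 0) % (record(24) // record(24))
num = 9 // 9 + t // t
depth = num[t] // num[t] // (t + depth)
t = num != 34
num = (t > depth) % (30 % depth)
num = depth

7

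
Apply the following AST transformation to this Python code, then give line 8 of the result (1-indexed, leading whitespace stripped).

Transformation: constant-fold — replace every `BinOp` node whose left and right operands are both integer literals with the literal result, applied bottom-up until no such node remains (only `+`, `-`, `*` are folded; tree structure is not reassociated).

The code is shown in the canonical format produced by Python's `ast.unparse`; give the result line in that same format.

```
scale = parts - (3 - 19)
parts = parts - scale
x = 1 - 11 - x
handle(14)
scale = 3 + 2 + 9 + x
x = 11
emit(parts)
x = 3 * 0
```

Transformed code:
scale = parts - -16
parts = parts - scale
x = -10 - x
handle(14)
scale = 14 + x
x = 11
emit(parts)
x = 0

x = 0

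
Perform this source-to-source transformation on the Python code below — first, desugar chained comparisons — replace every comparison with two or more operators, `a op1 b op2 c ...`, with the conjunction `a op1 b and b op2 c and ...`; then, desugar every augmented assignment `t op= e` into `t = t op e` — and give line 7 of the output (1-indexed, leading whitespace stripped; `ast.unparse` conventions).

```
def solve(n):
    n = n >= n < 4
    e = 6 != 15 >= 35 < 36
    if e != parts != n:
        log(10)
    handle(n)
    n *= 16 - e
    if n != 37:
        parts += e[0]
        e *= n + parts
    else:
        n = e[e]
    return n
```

Transformed code:
def solve(n):
    n = n >= n and n < 4
    e = 6 != 15 and 15 >= 35 and (35 < 36)
    if e != parts and parts != n:
        log(10)
    handle(n)
    n = n * (16 - e)
    if n != 37:
        parts = parts + e[0]
        e = e * (n + parts)
    else:
        n = e[e]
    return n

n = n * (16 - e)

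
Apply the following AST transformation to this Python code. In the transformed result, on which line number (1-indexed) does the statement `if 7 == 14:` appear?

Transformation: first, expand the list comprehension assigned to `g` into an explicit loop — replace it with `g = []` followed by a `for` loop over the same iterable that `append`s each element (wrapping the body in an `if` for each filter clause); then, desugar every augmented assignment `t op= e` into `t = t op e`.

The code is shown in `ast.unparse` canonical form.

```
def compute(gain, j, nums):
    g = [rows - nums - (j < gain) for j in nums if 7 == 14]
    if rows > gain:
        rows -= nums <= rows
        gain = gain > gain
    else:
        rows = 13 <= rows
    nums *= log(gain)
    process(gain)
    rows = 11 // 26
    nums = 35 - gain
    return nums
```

Transformed code:
def compute(gain, j, nums):
    g = []
    for j in nums:
        if 7 == 14:
            g.append(rows - nums - (j < gain))
    if rows > gain:
        rows = rows - (nums <= rows)
        gain = gain > gain
    else:
        rows = 13 <= rows
    nums = nums * log(gain)
    process(gain)
    rows = 11 // 26
    nums = 35 - gain
    return nums

4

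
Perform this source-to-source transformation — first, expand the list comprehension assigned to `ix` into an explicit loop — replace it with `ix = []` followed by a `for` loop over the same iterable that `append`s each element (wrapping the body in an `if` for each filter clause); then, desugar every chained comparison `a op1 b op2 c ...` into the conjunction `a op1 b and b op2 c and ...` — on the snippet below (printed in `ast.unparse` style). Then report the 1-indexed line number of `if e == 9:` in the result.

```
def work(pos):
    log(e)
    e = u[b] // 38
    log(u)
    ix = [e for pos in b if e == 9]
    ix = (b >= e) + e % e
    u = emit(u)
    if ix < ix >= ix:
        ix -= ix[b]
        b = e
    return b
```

7

Transformed code:
def work(pos):
    log(e)
    e = u[b] // 38
    log(u)
    ix = []
    for pos in b:
        if e == 9:
            ix.append(e)
    ix = (b >= e) + e % e
    u = emit(u)
    if ix < ix and ix >= ix:
        ix -= ix[b]
        b = e
    return b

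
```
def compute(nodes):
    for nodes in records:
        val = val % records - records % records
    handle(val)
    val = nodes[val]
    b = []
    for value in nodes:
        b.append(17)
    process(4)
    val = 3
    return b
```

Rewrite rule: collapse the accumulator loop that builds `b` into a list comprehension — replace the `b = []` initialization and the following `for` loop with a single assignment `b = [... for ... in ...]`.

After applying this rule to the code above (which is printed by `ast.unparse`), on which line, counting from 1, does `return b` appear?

9

Transformed code:
def compute(nodes):
    for nodes in records:
        val = val % records - records % records
    handle(val)
    val = nodes[val]
    b = [17 for value in nodes]
    process(4)
    val = 3
    return b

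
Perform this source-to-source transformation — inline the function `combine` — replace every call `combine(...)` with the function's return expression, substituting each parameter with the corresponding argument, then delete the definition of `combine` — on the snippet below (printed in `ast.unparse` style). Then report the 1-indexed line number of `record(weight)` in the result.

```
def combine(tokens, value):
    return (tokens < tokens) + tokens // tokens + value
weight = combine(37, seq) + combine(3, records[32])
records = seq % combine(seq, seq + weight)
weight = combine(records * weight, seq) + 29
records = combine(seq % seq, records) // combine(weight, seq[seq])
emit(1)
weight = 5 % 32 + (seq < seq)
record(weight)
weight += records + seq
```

Transformed code:
weight = (37 < 37) + 37 // 37 + seq + ((3 < 3) + 3 // 3 + records[32])
records = seq % ((seq < seq) + seq // seq + (seq + weight))
weight = (records * weight < records * weight) + records * weight // (records * weight) + seq + 29
records = ((seq % seq < seq % seq) + seq % seq // (seq % seq) + records) // ((weight < weight) + weight // weight + seq[seq])
emit(1)
weight = 5 % 32 + (seq < seq)
record(weight)
weight += records + seq

7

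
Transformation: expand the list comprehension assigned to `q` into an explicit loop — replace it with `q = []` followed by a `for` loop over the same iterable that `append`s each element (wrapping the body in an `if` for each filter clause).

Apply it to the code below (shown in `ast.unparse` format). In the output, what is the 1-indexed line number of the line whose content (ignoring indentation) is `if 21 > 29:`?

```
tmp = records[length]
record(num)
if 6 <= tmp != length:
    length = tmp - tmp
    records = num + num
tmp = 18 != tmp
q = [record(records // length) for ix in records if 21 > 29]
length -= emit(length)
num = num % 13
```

9

Transformed code:
tmp = records[length]
record(num)
if 6 <= tmp != length:
    length = tmp - tmp
    records = num + num
tmp = 18 != tmp
q = []
for ix in records:
    if 21 > 29:
        q.append(record(records // length))
length -= emit(length)
num = num % 13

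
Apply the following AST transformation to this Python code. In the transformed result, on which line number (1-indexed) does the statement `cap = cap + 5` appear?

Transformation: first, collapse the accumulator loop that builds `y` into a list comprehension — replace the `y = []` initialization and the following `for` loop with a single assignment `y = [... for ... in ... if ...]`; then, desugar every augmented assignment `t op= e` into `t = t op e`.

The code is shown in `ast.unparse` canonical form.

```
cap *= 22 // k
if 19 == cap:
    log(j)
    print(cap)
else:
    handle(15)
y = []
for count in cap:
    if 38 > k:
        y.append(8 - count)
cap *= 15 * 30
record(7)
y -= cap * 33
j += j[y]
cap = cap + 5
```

12

Transformed code:
cap = cap * (22 // k)
if 19 == cap:
    log(j)
    print(cap)
else:
    handle(15)
y = [8 - count for count in cap if 38 > k]
cap = cap * (15 * 30)
record(7)
y = y - cap * 33
j = j + j[y]
cap = cap + 5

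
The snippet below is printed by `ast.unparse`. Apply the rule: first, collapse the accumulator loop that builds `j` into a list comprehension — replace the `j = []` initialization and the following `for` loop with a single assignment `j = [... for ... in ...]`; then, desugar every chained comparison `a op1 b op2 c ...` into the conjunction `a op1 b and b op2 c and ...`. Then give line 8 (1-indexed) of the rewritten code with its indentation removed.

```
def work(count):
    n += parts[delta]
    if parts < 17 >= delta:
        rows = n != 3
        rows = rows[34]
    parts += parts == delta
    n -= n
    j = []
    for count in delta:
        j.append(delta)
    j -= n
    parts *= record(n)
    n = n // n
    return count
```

Transformed code:
def work(count):
    n += parts[delta]
    if parts < 17 and 17 >= delta:
        rows = n != 3
        rows = rows[34]
    parts += parts == delta
    n -= n
    j = [delta for count in delta]
    j -= n
    parts *= record(n)
    n = n // n
    return count

j = [delta for count in delta]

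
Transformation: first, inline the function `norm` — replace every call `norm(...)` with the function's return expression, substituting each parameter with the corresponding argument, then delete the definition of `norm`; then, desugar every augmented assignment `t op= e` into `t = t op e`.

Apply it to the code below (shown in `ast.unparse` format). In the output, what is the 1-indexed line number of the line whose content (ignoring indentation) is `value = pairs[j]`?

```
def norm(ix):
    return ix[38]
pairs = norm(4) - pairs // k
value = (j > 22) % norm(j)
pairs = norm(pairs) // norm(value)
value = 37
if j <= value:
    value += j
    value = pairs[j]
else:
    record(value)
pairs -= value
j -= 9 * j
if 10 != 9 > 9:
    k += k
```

Transformed code:
pairs = 4[38] - pairs // k
value = (j > 22) % j[38]
pairs = pairs[38] // value[38]
value = 37
if j <= value:
    value = value + j
    value = pairs[j]
else:
    record(value)
pairs = pairs - value
j = j - 9 * j
if 10 != 9 > 9:
    k = k + k

7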